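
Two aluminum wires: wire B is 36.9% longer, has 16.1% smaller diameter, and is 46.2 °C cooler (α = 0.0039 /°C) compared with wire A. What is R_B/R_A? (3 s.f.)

R ∝ ρL/d² with ρ ∝ (1+αΔT), so R_B/R_A = (1 + 36.9/100) × (1 − 16.1/100)⁻² × (1 − 0.0039×46.2)
= 1.369 × 1.421 × 0.8198 = 1.59

1.59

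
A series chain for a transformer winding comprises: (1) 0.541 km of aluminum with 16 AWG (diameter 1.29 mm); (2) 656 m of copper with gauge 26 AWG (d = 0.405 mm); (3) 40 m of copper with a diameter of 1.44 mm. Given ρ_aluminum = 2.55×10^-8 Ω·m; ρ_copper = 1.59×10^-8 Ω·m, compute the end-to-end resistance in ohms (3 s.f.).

Seg 1: A = π(1.29/2 mm)² = π(6.4500e-04 m)² = 1.307e-06 m²
R_1 = (2.55×10^-8)(541)/(1.307e-06) = 10.56 Ω
Seg 2: A = π(0.405/2 mm)² = π(2.0250e-04 m)² = 1.288e-07 m²
R_2 = (1.59×10^-8)(656)/(1.288e-07) = 80.97 Ω
Seg 3: A = π(d/2)² = π(7.2000e-04 m)² = 1.629e-06 m²
R_3 = (1.59×10^-8)(40)/(1.629e-06) = 0.3905 Ω
R_total = R_1 + R_2 + R_3 = 91.9 Ω

91.9 Ω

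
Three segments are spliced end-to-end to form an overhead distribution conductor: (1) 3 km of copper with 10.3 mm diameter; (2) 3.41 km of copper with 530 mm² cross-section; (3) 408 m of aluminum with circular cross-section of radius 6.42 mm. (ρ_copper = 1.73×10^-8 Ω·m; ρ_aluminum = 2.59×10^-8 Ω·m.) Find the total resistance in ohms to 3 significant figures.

0.816 Ω

Seg 1: A = π(d/2)² = π(5.1500e-03 m)² = 8.332e-05 m²
R_1 = (1.73×10^-8)(3000)/(8.332e-05) = 0.6229 Ω
Seg 2: A = 530 mm² = 5.300e-04 m²
R_2 = (1.73×10^-8)(3410)/(5.300e-04) = 0.1113 Ω
Seg 3: A = πr² = π(6.4200e-03 m)² = 1.295e-04 m²
R_3 = (2.59×10^-8)(408)/(1.295e-04) = 0.08161 Ω
R_total = R_1 + R_2 + R_3 = 0.816 Ω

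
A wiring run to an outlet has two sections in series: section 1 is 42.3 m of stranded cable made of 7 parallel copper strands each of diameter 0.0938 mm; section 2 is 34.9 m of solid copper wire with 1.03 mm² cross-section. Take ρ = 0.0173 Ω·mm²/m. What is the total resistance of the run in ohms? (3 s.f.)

ρ = 0.0173 Ω·mm²/m = 1.73×10^-8 Ω·m
Section 1: A_strand = π(4.6900e-05)² = 6.910e-09 m²; R₁ = ρL/(N·A_s) = (1.73×10^-8)(42.3)/(7×6.910e-09) = 15.13 Ω
Section 2: A = 1.03 mm² = 1.030e-06 m²
R₂ = (1.73×10^-8)(34.9)/(1.030e-06) = 0.5862 Ω
R = R₁ + R₂ = 15.7 Ω

15.7 Ω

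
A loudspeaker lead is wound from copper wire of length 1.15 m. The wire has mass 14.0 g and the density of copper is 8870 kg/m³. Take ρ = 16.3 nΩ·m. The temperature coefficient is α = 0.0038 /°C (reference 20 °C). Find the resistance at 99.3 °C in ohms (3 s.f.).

ρ = 16.3 nΩ·m = 1.63×10^-8 Ω·m
A = m/(density·L) = 0.014/(8870×1.15) = 1.3725e-06 m²
R = ρL/A = (1.63×10^-8)(1.15)/(1.3725e-06) = 0.01366 Ω
R(99.3 °C) = 0.01366 × (1 + 0.0038×79.3) = 0.0178 Ω

0.0178 Ω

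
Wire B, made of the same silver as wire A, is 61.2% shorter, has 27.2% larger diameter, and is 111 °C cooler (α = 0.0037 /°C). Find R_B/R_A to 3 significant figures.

0.141

R ∝ ρL/d² with ρ ∝ (1+αΔT), so R_B/R_A = (1 − 61.2/100) × (1 + 27.2/100)⁻² × (1 − 0.0037×111)
= 0.388 × 0.618 × 0.5893 = 0.141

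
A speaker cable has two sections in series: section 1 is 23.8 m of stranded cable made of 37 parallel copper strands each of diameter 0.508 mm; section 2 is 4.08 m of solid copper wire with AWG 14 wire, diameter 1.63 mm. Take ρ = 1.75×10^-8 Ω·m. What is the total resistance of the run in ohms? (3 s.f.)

0.0898 Ω

Section 1: A_strand = π(2.5400e-04)² = 2.027e-07 m²; R₁ = ρL/(N·A_s) = (1.75×10^-8)(23.8)/(37×2.027e-07) = 0.05554 Ω
Section 2: A = π(1.63/2 mm)² = π(8.1500e-04 m)² = 2.087e-06 m²
R₂ = (1.75×10^-8)(4.08)/(2.087e-06) = 0.03422 Ω
R = R₁ + R₂ = 0.0898 Ω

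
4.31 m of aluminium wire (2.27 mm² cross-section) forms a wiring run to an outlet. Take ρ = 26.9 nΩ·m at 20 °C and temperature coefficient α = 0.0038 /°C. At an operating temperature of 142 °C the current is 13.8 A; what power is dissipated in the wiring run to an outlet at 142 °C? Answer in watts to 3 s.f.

ρ = 26.9 nΩ·m = 2.69×10^-8 Ω·m
A = 2.27 mm² = 2.270e-06 m²
R₍20₎ = ρL/A = (2.69×10^-8)(4.31)/(2.270e-06) = 0.05107 Ω
R₍142₎ = R₍20₎(1 + αΔT) = 0.05107 × (1 + 0.0038×122) = 0.07475 Ω
P = I²R = (13.8)² × 0.07475 = 14.2 W

14.2 W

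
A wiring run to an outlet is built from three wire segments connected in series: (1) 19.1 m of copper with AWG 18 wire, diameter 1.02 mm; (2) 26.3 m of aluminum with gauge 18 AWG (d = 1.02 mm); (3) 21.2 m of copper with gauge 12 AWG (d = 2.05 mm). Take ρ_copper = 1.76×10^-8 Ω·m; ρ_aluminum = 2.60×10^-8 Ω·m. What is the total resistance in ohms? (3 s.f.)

1.36 Ω

Seg 1: A = π(1.02/2 mm)² = π(5.1000e-04 m)² = 8.171e-07 m²
R_1 = (1.76×10^-8)(19.1)/(8.171e-07) = 0.4114 Ω
Seg 2: A = π(1.02/2 mm)² = π(5.1000e-04 m)² = 8.171e-07 m²
R_2 = (2.60×10^-8)(26.3)/(8.171e-07) = 0.8368 Ω
Seg 3: A = π(2.05/2 mm)² = π(1.0250e-03 m)² = 3.301e-06 m²
R_3 = (1.76×10^-8)(21.2)/(3.301e-06) = 0.113 Ω
R_total = R_1 + R_2 + R_3 = 1.36 Ω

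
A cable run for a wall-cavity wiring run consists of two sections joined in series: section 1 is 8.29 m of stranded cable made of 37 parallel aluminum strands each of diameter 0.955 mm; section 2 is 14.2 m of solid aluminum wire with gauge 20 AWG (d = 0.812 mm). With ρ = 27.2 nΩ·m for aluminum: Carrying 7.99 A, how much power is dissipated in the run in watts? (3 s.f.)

ρ = 27.2 nΩ·m = 2.72×10^-8 Ω·m
Section 1: A_strand = π(4.7750e-04)² = 7.163e-07 m²; R₁ = ρL/(N·A_s) = (2.72×10^-8)(8.29)/(37×7.163e-07) = 0.008508 Ω
Section 2: A = π(0.812/2 mm)² = π(4.0600e-04 m)² = 5.178e-07 m²
R₂ = (2.72×10^-8)(14.2)/(5.178e-07) = 0.7459 Ω
R = R₁ + R₂ = 0.7544 Ω
P = I²R = (7.99)² × 0.7544 = 48.2 W

48.2 W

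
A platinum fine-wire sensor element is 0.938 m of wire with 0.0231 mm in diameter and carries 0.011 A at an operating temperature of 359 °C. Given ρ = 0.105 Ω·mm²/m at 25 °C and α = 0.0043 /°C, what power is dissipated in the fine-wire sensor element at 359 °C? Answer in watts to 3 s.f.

ρ = 0.105 Ω·mm²/m = 1.05×10^-7 Ω·m
A = π(d/2)² = π(1.1550e-05 m)² = 4.191e-10 m²
R₍25₎ = ρL/A = (1.05×10^-7)(0.938)/(4.191e-10) = 235 Ω
R₍359₎ = R₍25₎(1 + αΔT) = 235 × (1 + 0.0043×334) = 572.5 Ω
P = I²R = (0.011)² × 572.5 = 0.0693 W

0.0693 W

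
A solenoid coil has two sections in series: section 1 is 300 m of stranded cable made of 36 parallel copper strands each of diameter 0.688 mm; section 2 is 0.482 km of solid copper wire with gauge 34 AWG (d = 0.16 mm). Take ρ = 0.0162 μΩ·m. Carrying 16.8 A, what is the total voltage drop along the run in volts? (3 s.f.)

ρ = 0.0162 μΩ·m = 1.62×10^-8 Ω·m
Section 1: A_strand = π(3.4400e-04)² = 3.718e-07 m²; R₁ = ρL/(N·A_s) = (1.62×10^-8)(300)/(36×3.718e-07) = 0.3631 Ω
Section 2: A = π(0.16/2 mm)² = π(8.0000e-05 m)² = 2.011e-08 m²
R₂ = (1.62×10^-8)(482)/(2.011e-08) = 388.4 Ω
R = R₁ + R₂ = 388.7 Ω
V = IR = 16.8 × 388.7 = 6530 V

6530 V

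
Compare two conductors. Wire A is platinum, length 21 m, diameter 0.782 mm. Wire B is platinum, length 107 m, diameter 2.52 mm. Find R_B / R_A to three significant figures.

0.491

R ∝ ρL/d², so R_B/R_A = (L_B/L_A) × (d_A/d_B)²
= (107/21) × (0.782/2.52)² = 0.491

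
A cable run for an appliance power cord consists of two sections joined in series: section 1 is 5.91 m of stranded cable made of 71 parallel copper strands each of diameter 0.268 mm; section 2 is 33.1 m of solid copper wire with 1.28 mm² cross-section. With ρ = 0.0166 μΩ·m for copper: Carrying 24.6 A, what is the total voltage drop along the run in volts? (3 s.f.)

11.2 V

ρ = 0.0166 μΩ·m = 1.66×10^-8 Ω·m
Section 1: A_strand = π(1.3400e-04)² = 5.641e-08 m²; R₁ = ρL/(N·A_s) = (1.66×10^-8)(5.91)/(71×5.641e-08) = 0.0245 Ω
Section 2: A = 1.28 mm² = 1.280e-06 m²
R₂ = (1.66×10^-8)(33.1)/(1.280e-06) = 0.4293 Ω
R = R₁ + R₂ = 0.4538 Ω
V = IR = 24.6 × 0.4538 = 11.2 V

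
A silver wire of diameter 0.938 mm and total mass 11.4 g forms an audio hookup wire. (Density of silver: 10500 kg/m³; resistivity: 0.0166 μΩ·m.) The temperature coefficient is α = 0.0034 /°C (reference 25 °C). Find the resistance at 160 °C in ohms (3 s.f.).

0.0551 Ω

ρ = 0.0166 μΩ·m = 1.66×10^-8 Ω·m
A = π(d/2)² = π(4.6900e-04 m)² = 6.9103e-07 m²
L = m/(density·A) = 0.0114/(10500×6.9103e-07) = 1.571 m
R = ρL/A = (1.66×10^-8)(1.571)/(6.9103e-07) = 0.03774 Ω
R(160 °C) = 0.03774 × (1 + 0.0034×135) = 0.0551 Ω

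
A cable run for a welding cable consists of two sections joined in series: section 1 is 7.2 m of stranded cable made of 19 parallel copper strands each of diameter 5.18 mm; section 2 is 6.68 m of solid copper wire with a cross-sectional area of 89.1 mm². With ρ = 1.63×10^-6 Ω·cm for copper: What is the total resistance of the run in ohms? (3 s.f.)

ρ = 1.63×10^-6 Ω·cm = 1.63×10^-8 Ω·m
Section 1: A_strand = π(2.5900e-03)² = 2.107e-05 m²; R₁ = ρL/(N·A_s) = (1.63×10^-8)(7.2)/(19×2.107e-05) = 2.931×10^-4 Ω
Section 2: A = 89.1 mm² = 8.910e-05 m²
R₂ = (1.63×10^-8)(6.68)/(8.910e-05) = 0.001222 Ω
R = R₁ + R₂ = 0.00152 Ω

0.00152 Ω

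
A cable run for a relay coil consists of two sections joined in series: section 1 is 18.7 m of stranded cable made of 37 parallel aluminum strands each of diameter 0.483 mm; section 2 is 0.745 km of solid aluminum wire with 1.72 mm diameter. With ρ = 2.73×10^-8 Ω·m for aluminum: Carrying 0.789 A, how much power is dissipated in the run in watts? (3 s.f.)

Section 1: A_strand = π(2.4150e-04)² = 1.832e-07 m²; R₁ = ρL/(N·A_s) = (2.73×10^-8)(18.7)/(37×1.832e-07) = 0.0753 Ω
Section 2: A = π(d/2)² = π(8.6000e-04 m)² = 2.324e-06 m²
R₂ = (2.73×10^-8)(745)/(2.324e-06) = 8.753 Ω
R = R₁ + R₂ = 8.829 Ω
P = I²R = (0.789)² × 8.829 = 5.50 W

5.50 W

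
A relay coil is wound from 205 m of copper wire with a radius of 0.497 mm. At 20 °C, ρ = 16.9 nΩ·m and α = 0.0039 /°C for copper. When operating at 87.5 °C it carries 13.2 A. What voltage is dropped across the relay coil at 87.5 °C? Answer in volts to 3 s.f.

74.4 V

ρ = 16.9 nΩ·m = 1.69×10^-8 Ω·m
A = πr² = π(4.9700e-04 m)² = 7.760e-07 m²
R₍20₎ = ρL/A = (1.69×10^-8)(205)/(7.760e-07) = 4.465 Ω
R₍87.5₎ = R₍20₎(1 + αΔT) = 4.465 × (1 + 0.0039×67.5) = 5.64 Ω
V = IR = 13.2 × 5.64 = 74.4 V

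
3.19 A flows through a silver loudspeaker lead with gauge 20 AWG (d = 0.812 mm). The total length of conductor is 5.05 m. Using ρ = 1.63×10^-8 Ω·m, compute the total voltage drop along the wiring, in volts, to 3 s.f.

A = π(0.812/2 mm)² = π(4.0600e-04 m)² = 5.178e-07 m²
R = ρL/A = (1.63×10^-8)(5.05)/(5.178e-07) = 0.159 Ω
V = IR = 3.19 × 0.159 = 0.507 V

0.507 V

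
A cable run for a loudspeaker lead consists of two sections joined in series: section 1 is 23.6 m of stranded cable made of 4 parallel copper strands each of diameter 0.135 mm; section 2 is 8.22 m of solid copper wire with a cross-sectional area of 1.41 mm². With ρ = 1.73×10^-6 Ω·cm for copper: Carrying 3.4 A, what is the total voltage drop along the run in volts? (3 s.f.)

24.6 V

ρ = 1.73×10^-6 Ω·cm = 1.73×10^-8 Ω·m
Section 1: A_strand = π(6.7500e-05)² = 1.431e-08 m²; R₁ = ρL/(N·A_s) = (1.73×10^-8)(23.6)/(4×1.431e-08) = 7.131 Ω
Section 2: A = 1.41 mm² = 1.410e-06 m²
R₂ = (1.73×10^-8)(8.22)/(1.410e-06) = 0.1009 Ω
R = R₁ + R₂ = 7.232 Ω
V = IR = 3.4 × 7.232 = 24.6 V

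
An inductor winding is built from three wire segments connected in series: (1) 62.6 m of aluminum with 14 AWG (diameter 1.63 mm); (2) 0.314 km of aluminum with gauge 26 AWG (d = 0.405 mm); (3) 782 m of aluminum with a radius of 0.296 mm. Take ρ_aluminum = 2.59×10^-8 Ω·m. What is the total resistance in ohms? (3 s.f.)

Seg 1: A = π(1.63/2 mm)² = π(8.1500e-04 m)² = 2.087e-06 m²
R_1 = (2.59×10^-8)(62.6)/(2.087e-06) = 0.777 Ω
Seg 2: A = π(0.405/2 mm)² = π(2.0250e-04 m)² = 1.288e-07 m²
R_2 = (2.59×10^-8)(314)/(1.288e-07) = 63.13 Ω
Seg 3: A = πr² = π(2.9600e-04 m)² = 2.753e-07 m²
R_3 = (2.59×10^-8)(782)/(2.753e-07) = 73.58 Ω
R_total = R_1 + R_2 + R_3 = 137 Ω

137 Ω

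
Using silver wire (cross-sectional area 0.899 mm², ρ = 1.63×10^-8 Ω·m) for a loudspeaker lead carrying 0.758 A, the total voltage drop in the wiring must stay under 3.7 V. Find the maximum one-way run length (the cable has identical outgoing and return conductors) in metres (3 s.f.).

A = 0.899 mm² = 8.990e-07 m²
L_max = V_max·A/(2·ρI) = (3.7)(8.990e-07)/(2×1.63×10^-8×0.758) = 135 m

135 m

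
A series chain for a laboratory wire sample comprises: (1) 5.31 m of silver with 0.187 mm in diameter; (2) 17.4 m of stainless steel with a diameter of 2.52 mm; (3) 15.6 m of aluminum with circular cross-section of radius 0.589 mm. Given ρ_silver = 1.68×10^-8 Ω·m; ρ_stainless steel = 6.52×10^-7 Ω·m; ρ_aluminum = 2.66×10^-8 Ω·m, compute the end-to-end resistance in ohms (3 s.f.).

Seg 1: A = π(d/2)² = π(9.3500e-05 m)² = 2.746e-08 m²
R_1 = (1.68×10^-8)(5.31)/(2.746e-08) = 3.248 Ω
Seg 2: A = π(d/2)² = π(1.2600e-03 m)² = 4.988e-06 m²
R_2 = (6.52×10^-7)(17.4)/(4.988e-06) = 2.275 Ω
Seg 3: A = πr² = π(5.8900e-04 m)² = 1.090e-06 m²
R_3 = (2.66×10^-8)(15.6)/(1.090e-06) = 0.3807 Ω
R_total = R_1 + R_2 + R_3 = 5.90 Ω

5.90 Ω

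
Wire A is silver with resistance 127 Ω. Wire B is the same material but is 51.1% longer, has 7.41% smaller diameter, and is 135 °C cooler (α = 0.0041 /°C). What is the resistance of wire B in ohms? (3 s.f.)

99.9 Ω

R ∝ ρL/d² with ρ ∝ (1+αΔT), so R_B/R_A = (1 + 51.1/100) × (1 − 7.41/100)⁻² × (1 − 0.0041×135)
= 1.511 × 1.167 × 0.4465 = 0.787
R_B = 0.787 × 127 = 99.9 Ω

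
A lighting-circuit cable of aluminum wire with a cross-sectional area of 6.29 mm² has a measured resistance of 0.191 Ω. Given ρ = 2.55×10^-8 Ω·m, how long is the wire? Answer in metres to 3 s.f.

A = 6.29 mm² = 6.290e-06 m²
L = RA/ρ = (0.191)(6.290e-06)/(2.55×10^-8) = 47.1 m

47.1 m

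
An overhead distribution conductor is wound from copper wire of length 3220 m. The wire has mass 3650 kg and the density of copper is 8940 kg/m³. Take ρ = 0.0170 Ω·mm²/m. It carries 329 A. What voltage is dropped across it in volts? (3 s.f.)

ρ = 0.0170 Ω·mm²/m = 1.70×10^-8 Ω·m
A = m/(density·L) = 3650/(8940×3220) = 1.2679e-04 m²
R = ρL/A = (1.70×10^-8)(3220)/(1.2679e-04) = 0.4317 Ω
V = IR = 329 × 0.4317 = 142 V

142 V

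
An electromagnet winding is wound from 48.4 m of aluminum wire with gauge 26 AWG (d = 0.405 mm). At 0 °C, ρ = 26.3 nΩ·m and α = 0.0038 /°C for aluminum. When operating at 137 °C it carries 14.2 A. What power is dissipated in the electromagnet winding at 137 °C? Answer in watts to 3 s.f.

ρ = 26.3 nΩ·m = 2.63×10^-8 Ω·m
A = π(0.405/2 mm)² = π(2.0250e-04 m)² = 1.288e-07 m²
R₍0₎ = ρL/A = (2.63×10^-8)(48.4)/(1.288e-07) = 9.881 Ω
R₍137₎ = R₍0₎(1 + αΔT) = 9.881 × (1 + 0.0038×137) = 15.03 Ω
P = I²R = (14.2)² × 15.03 = 3030 W

3030 W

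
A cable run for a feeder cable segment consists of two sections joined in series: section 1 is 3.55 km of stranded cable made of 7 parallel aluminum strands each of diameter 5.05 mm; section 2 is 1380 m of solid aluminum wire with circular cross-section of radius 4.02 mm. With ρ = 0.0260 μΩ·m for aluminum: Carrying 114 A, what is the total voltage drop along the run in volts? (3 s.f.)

156 V

ρ = 0.0260 μΩ·m = 2.60×10^-8 Ω·m
Section 1: A_strand = π(2.5250e-03)² = 2.003e-05 m²; R₁ = ρL/(N·A_s) = (2.60×10^-8)(3550)/(7×2.003e-05) = 0.6583 Ω
Section 2: A = πr² = π(4.0200e-03 m)² = 5.077e-05 m²
R₂ = (2.60×10^-8)(1380)/(5.077e-05) = 0.7067 Ω
R = R₁ + R₂ = 1.365 Ω
V = IR = 114 × 1.365 = 156 V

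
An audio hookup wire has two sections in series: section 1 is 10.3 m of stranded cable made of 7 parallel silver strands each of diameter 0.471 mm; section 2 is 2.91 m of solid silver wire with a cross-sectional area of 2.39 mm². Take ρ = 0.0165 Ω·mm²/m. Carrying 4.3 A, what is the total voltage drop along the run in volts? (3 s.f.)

0.686 V

ρ = 0.0165 Ω·mm²/m = 1.65×10^-8 Ω·m
Section 1: A_strand = π(2.3550e-04)² = 1.742e-07 m²; R₁ = ρL/(N·A_s) = (1.65×10^-8)(10.3)/(7×1.742e-07) = 0.1393 Ω
Section 2: A = 2.39 mm² = 2.390e-06 m²
R₂ = (1.65×10^-8)(2.91)/(2.390e-06) = 0.02009 Ω
R = R₁ + R₂ = 0.1594 Ω
V = IR = 4.3 × 0.1594 = 0.686 V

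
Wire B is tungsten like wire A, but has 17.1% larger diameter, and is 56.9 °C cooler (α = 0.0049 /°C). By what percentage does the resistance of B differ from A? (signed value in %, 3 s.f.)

-47.4%

R ∝ ρL/d² with ρ ∝ (1+αΔT), so R_B/R_A = (1 + 17.1/100)⁻² × (1 − 0.0049×56.9)
= 0.7293 × 0.7212 = 0.5259
(R_B − R_A)/R_A = 0.5259 − 1 = -47.4%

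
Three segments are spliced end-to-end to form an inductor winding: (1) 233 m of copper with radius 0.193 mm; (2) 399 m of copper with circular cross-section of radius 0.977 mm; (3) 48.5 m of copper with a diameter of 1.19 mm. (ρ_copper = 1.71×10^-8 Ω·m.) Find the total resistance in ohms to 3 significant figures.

37.1 Ω

Seg 1: A = πr² = π(1.9300e-04 m)² = 1.170e-07 m²
R_1 = (1.71×10^-8)(233)/(1.170e-07) = 34.05 Ω
Seg 2: A = πr² = π(9.7700e-04 m)² = 2.999e-06 m²
R_2 = (1.71×10^-8)(399)/(2.999e-06) = 2.275 Ω
Seg 3: A = π(d/2)² = π(5.9500e-04 m)² = 1.112e-06 m²
R_3 = (1.71×10^-8)(48.5)/(1.112e-06) = 0.7457 Ω
R_total = R_1 + R_2 + R_3 = 37.1 Ω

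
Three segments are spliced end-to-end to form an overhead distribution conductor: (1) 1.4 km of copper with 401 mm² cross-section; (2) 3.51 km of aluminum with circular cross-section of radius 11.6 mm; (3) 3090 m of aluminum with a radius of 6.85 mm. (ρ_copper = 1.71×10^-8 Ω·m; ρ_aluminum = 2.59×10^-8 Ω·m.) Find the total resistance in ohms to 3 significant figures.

0.818 Ω

Seg 1: A = 401 mm² = 4.010e-04 m²
R_1 = (1.71×10^-8)(1400)/(4.010e-04) = 0.0597 Ω
Seg 2: A = πr² = π(1.1600e-02 m)² = 4.227e-04 m²
R_2 = (2.59×10^-8)(3510)/(4.227e-04) = 0.2151 Ω
Seg 3: A = πr² = π(6.8500e-03 m)² = 1.474e-04 m²
R_3 = (2.59×10^-8)(3090)/(1.474e-04) = 0.5429 Ω
R_total = R_1 + R_2 + R_3 = 0.818 Ω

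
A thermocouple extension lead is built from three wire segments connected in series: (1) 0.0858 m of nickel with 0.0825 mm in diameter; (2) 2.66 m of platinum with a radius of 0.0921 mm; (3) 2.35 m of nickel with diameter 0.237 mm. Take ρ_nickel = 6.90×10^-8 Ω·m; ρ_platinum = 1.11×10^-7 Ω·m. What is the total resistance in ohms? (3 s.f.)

15.9 Ω

Seg 1: A = π(d/2)² = π(4.1250e-05 m)² = 5.346e-09 m²
R_1 = (6.90×10^-8)(0.0858)/(5.346e-09) = 1.107 Ω
Seg 2: A = πr² = π(9.2100e-05 m)² = 2.665e-08 m²
R_2 = (1.11×10^-7)(2.66)/(2.665e-08) = 11.08 Ω
Seg 3: A = π(d/2)² = π(1.1850e-04 m)² = 4.412e-08 m²
R_3 = (6.90×10^-8)(2.35)/(4.412e-08) = 3.676 Ω
R_total = R_1 + R_2 + R_3 = 15.9 Ω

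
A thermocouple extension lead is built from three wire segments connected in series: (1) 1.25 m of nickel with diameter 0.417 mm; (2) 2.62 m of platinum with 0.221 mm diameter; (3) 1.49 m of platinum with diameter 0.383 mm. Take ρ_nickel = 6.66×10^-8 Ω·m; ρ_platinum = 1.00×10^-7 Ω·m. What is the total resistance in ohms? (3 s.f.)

Seg 1: A = π(d/2)² = π(2.0850e-04 m)² = 1.366e-07 m²
R_1 = (6.66×10^-8)(1.25)/(1.366e-07) = 0.6096 Ω
Seg 2: A = π(d/2)² = π(1.1050e-04 m)² = 3.836e-08 m²
R_2 = (1.00×10^-7)(2.62)/(3.836e-08) = 6.83 Ω
Seg 3: A = π(d/2)² = π(1.9150e-04 m)² = 1.152e-07 m²
R_3 = (1.00×10^-7)(1.49)/(1.152e-07) = 1.293 Ω
R_total = R_1 + R_2 + R_3 = 8.73 Ω

8.73 Ω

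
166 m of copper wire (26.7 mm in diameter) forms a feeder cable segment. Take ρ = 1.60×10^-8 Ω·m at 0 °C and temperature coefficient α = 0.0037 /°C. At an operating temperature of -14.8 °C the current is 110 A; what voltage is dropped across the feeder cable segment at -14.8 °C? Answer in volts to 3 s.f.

0.493 V

A = π(d/2)² = π(1.3350e-02 m)² = 5.599e-04 m²
R₍0₎ = ρL/A = (1.60×10^-8)(166)/(5.599e-04) = 0.004744 Ω
R₍-14.8₎ = R₍0₎(1 + αΔT) = 0.004744 × (1 + 0.0037×-14.8) = 0.004484 Ω
V = IR = 110 × 0.004484 = 0.493 V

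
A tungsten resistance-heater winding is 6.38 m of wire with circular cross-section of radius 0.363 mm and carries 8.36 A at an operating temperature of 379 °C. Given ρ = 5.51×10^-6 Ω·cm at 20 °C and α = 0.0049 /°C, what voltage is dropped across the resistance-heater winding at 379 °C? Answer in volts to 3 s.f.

ρ = 5.51×10^-6 Ω·cm = 5.51×10^-8 Ω·m
A = πr² = π(3.6300e-04 m)² = 4.140e-07 m²
R₍20₎ = ρL/A = (5.51×10^-8)(6.38)/(4.140e-07) = 0.8492 Ω
R₍379₎ = R₍20₎(1 + αΔT) = 0.8492 × (1 + 0.0049×359) = 2.343 Ω
V = IR = 8.36 × 2.343 = 19.6 V

19.6 V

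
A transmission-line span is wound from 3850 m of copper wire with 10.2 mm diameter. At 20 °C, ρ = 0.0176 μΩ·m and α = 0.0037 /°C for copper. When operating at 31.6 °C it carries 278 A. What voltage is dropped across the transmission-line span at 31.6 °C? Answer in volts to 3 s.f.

ρ = 0.0176 μΩ·m = 1.76×10^-8 Ω·m
A = π(d/2)² = π(5.1000e-03 m)² = 8.171e-05 m²
R₍20₎ = ρL/A = (1.76×10^-8)(3850)/(8.171e-05) = 0.8292 Ω
R₍31.6₎ = R₍20₎(1 + αΔT) = 0.8292 × (1 + 0.0037×11.6) = 0.8648 Ω
V = IR = 278 × 0.8648 = 240 V

240 V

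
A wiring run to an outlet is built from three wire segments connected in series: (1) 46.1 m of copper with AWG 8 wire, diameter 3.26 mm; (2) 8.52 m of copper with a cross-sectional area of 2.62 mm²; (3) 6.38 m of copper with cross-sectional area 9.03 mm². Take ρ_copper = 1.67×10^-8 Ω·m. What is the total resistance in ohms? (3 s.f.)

0.158 Ω

Seg 1: A = π(3.26/2 mm)² = π(1.6300e-03 m)² = 8.347e-06 m²
R_1 = (1.67×10^-8)(46.1)/(8.347e-06) = 0.09223 Ω
Seg 2: A = 2.62 mm² = 2.620e-06 m²
R_2 = (1.67×10^-8)(8.52)/(2.620e-06) = 0.05431 Ω
Seg 3: A = 9.03 mm² = 9.030e-06 m²
R_3 = (1.67×10^-8)(6.38)/(9.030e-06) = 0.0118 Ω
R_total = R_1 + R_2 + R_3 = 0.158 Ω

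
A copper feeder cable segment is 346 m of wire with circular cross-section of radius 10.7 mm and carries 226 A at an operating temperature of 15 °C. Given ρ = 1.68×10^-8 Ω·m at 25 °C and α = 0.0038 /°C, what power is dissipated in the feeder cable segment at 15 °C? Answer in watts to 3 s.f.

A = πr² = π(1.0700e-02 m)² = 3.597e-04 m²
R₍25₎ = ρL/A = (1.68×10^-8)(346)/(3.597e-04) = 0.01616 Ω
R₍15₎ = R₍25₎(1 + αΔT) = 0.01616 × (1 + 0.0038×-10) = 0.01555 Ω
P = I²R = (226)² × 0.01555 = 794 W

794 W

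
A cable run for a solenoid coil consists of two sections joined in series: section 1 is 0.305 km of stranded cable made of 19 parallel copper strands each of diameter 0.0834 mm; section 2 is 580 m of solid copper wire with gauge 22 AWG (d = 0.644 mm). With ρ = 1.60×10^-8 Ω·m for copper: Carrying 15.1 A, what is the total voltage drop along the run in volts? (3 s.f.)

1140 V

Section 1: A_strand = π(4.1700e-05)² = 5.463e-09 m²; R₁ = ρL/(N·A_s) = (1.60×10^-8)(305)/(19×5.463e-09) = 47.02 Ω
Section 2: A = π(0.644/2 mm)² = π(3.2200e-04 m)² = 3.257e-07 m²
R₂ = (1.60×10^-8)(580)/(3.257e-07) = 28.49 Ω
R = R₁ + R₂ = 75.51 Ω
V = IR = 15.1 × 75.51 = 1140 V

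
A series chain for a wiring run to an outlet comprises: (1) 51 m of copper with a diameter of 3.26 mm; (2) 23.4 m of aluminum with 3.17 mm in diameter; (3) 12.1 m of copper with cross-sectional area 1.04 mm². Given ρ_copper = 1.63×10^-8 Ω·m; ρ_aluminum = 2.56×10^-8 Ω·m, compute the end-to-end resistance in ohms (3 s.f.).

0.365 Ω

Seg 1: A = π(d/2)² = π(1.6300e-03 m)² = 8.347e-06 m²
R_1 = (1.63×10^-8)(51)/(8.347e-06) = 0.09959 Ω
Seg 2: A = π(d/2)² = π(1.5850e-03 m)² = 7.892e-06 m²
R_2 = (2.56×10^-8)(23.4)/(7.892e-06) = 0.0759 Ω
Seg 3: A = 1.04 mm² = 1.040e-06 m²
R_3 = (1.63×10^-8)(12.1)/(1.040e-06) = 0.1896 Ω
R_total = R_1 + R_2 + R_3 = 0.365 Ω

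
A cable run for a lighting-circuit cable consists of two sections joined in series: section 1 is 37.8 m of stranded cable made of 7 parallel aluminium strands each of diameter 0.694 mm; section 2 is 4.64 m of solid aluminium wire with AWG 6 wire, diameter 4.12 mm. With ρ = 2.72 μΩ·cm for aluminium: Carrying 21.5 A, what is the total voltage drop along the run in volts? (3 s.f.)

ρ = 2.72 μΩ·cm = 2.72×10^-8 Ω·m
Section 1: A_strand = π(3.4700e-04)² = 3.783e-07 m²; R₁ = ρL/(N·A_s) = (2.72×10^-8)(37.8)/(7×3.783e-07) = 0.3883 Ω
Section 2: A = π(4.12/2 mm)² = π(2.0600e-03 m)² = 1.333e-05 m²
R₂ = (2.72×10^-8)(4.64)/(1.333e-05) = 0.009467 Ω
R = R₁ + R₂ = 0.3978 Ω
V = IR = 21.5 × 0.3978 = 8.55 V

8.55 V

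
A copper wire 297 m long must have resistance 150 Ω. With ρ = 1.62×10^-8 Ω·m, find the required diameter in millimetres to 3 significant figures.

A = ρL/R = (1.62×10^-8)(297)/(150) = 3.208e-08 m²
d = 2√(A/π) = 2.021e-04 m = 0.202 mm

0.202 mm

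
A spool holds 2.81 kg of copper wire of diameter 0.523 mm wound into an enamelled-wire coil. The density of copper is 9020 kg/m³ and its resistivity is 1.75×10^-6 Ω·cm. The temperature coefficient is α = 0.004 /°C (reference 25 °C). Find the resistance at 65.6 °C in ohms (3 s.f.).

ρ = 1.75×10^-6 Ω·cm = 1.75×10^-8 Ω·m
A = π(d/2)² = π(2.6150e-04 m)² = 2.1483e-07 m²
L = m/(density·A) = 2.81/(9020×2.1483e-07) = 1450 m
R = ρL/A = (1.75×10^-8)(1450)/(2.1483e-07) = 118.1 Ω
R(65.6 °C) = 118.1 × (1 + 0.004×40.6) = 137 Ω

137 Ω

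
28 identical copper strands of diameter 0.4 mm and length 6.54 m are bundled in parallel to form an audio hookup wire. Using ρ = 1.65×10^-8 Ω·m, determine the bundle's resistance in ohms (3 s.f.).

A_strand = π(2.0000e-04 m)² = 1.257e-07 m²
R_strand = ρL/A = (1.65×10^-8)(6.54)/(1.257e-07) = 0.8587 Ω
R_total = R_strand/N = 0.8587/28 = 0.0307 Ω

0.0307 Ω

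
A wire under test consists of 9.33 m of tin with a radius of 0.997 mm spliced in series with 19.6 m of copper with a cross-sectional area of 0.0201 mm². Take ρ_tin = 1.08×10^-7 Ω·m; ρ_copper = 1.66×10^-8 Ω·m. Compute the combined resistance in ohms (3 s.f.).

16.5 Ω

Segment 1: A = πr² = π(9.9700e-04 m)² = 3.123e-06 m²
R₁ = ρL/A = (1.08×10^-7)(9.33)/(3.123e-06) = 0.3227 Ω
Segment 2: A = 0.0201 mm² = 2.010e-08 m²
R₂ = (1.66×10^-8)(19.6)/(2.010e-08) = 16.19 Ω
R = R₁ + R₂ = 16.5 Ω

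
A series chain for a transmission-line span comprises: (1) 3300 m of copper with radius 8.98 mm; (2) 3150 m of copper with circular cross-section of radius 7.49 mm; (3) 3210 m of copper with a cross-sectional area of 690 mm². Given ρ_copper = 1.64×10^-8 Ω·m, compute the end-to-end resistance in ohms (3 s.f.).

0.583 Ω

Seg 1: A = πr² = π(8.9800e-03 m)² = 2.533e-04 m²
R_1 = (1.64×10^-8)(3300)/(2.533e-04) = 0.2136 Ω
Seg 2: A = πr² = π(7.4900e-03 m)² = 1.762e-04 m²
R_2 = (1.64×10^-8)(3150)/(1.762e-04) = 0.2931 Ω
Seg 3: A = 690 mm² = 6.900e-04 m²
R_3 = (1.64×10^-8)(3210)/(6.900e-04) = 0.0763 Ω
R_total = R_1 + R_2 + R_3 = 0.583 Ω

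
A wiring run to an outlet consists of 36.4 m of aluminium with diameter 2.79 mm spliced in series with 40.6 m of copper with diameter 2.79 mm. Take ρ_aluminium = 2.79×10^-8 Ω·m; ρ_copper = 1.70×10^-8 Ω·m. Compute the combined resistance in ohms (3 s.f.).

Segment 1: A = π(d/2)² = π(1.3950e-03 m)² = 6.114e-06 m²
R₁ = ρL/A = (2.79×10^-8)(36.4)/(6.114e-06) = 0.1661 Ω
R₂ = (1.70×10^-8)(40.6)/(6.114e-06) = 0.1129 Ω
R = R₁ + R₂ = 0.279 Ω

0.279 Ω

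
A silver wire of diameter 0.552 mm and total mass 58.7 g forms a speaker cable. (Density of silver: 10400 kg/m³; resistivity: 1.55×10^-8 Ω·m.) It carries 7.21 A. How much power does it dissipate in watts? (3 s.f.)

A = π(d/2)² = π(2.7600e-04 m)² = 2.3931e-07 m²
L = m/(density·A) = 0.0587/(10400×2.3931e-07) = 23.59 m
R = ρL/A = (1.55×10^-8)(23.59)/(2.3931e-07) = 1.528 Ω
P = I²R = (7.21)² × 1.528 = 79.4 W

79.4 W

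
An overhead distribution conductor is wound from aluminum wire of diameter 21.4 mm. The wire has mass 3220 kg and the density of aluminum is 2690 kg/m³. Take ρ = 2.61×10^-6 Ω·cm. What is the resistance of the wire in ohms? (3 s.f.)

0.241 Ω

ρ = 2.61×10^-6 Ω·cm = 2.61×10^-8 Ω·m
A = π(d/2)² = π(1.0700e-02 m)² = 3.5968e-04 m²
L = m/(density·A) = 3220/(2690×3.5968e-04) = 3328 m
R = ρL/A = (2.61×10^-8)(3328)/(3.5968e-04) = 0.241 Ω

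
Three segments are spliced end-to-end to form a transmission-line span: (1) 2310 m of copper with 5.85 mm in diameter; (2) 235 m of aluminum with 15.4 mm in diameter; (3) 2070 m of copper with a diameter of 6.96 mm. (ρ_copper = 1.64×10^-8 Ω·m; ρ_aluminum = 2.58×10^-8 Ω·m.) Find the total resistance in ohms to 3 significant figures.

Seg 1: A = π(d/2)² = π(2.9250e-03 m)² = 2.688e-05 m²
R_1 = (1.64×10^-8)(2310)/(2.688e-05) = 1.409 Ω
Seg 2: A = π(d/2)² = π(7.7000e-03 m)² = 1.863e-04 m²
R_2 = (2.58×10^-8)(235)/(1.863e-04) = 0.03255 Ω
Seg 3: A = π(d/2)² = π(3.4800e-03 m)² = 3.805e-05 m²
R_3 = (1.64×10^-8)(2070)/(3.805e-05) = 0.8923 Ω
R_total = R_1 + R_2 + R_3 = 2.33 Ω

2.33 Ω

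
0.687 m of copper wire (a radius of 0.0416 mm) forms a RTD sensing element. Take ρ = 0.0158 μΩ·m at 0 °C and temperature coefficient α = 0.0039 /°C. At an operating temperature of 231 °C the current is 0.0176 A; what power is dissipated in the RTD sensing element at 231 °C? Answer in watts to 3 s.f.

ρ = 0.0158 μΩ·m = 1.58×10^-8 Ω·m
A = πr² = π(4.1600e-05 m)² = 5.437e-09 m²
R₍0₎ = ρL/A = (1.58×10^-8)(0.687)/(5.437e-09) = 1.997 Ω
R₍231₎ = R₍0₎(1 + αΔT) = 1.997 × (1 + 0.0039×231) = 3.795 Ω
P = I²R = (0.0176)² × 3.795 = 0.00118 W

0.00118 W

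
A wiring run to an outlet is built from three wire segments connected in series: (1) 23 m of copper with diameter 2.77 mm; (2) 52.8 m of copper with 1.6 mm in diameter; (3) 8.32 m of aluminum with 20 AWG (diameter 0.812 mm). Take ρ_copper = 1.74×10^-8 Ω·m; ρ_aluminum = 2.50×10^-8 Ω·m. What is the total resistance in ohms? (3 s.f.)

Seg 1: A = π(d/2)² = π(1.3850e-03 m)² = 6.026e-06 m²
R_1 = (1.74×10^-8)(23)/(6.026e-06) = 0.06641 Ω
Seg 2: A = π(d/2)² = π(8.0000e-04 m)² = 2.011e-06 m²
R_2 = (1.74×10^-8)(52.8)/(2.011e-06) = 0.4569 Ω
Seg 3: A = π(0.812/2 mm)² = π(4.0600e-04 m)² = 5.178e-07 m²
R_3 = (2.50×10^-8)(8.32)/(5.178e-07) = 0.4017 Ω
R_total = R_1 + R_2 + R_3 = 0.925 Ω

0.925 Ω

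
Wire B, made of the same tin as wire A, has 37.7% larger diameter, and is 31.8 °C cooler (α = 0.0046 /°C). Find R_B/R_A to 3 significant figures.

R ∝ ρL/d² with ρ ∝ (1+αΔT), so R_B/R_A = (1 + 37.7/100)⁻² × (1 − 0.0046×31.8)
= 0.5274 × 0.8537 = 0.450

0.450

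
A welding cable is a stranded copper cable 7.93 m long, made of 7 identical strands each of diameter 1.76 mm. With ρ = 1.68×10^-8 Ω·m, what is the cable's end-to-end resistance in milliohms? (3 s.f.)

A_strand = π(8.8000e-04 m)² = 2.433e-06 m²
R_strand = ρL/A = (1.68×10^-8)(7.93)/(2.433e-06) = 0.05476 Ω
R_total = R_strand/N = 0.05476/7 = 7.82 mΩ

7.82 mΩ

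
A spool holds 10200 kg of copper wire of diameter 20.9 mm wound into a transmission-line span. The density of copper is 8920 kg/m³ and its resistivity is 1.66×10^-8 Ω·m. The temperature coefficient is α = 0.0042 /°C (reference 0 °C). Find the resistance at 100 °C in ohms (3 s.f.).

A = π(d/2)² = π(1.0450e-02 m)² = 3.4307e-04 m²
L = m/(density·A) = 10200/(8920×3.4307e-04) = 3333 m
R = ρL/A = (1.66×10^-8)(3333)/(3.4307e-04) = 0.1613 Ω
R(100 °C) = 0.1613 × (1 + 0.0042×100) = 0.229 Ω

0.229 Ω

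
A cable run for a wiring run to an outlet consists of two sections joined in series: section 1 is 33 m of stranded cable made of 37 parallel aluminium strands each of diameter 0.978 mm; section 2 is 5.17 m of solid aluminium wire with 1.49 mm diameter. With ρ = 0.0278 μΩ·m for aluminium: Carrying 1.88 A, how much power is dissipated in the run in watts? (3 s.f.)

ρ = 0.0278 μΩ·m = 2.78×10^-8 Ω·m
Section 1: A_strand = π(4.8900e-04)² = 7.512e-07 m²; R₁ = ρL/(N·A_s) = (2.78×10^-8)(33)/(37×7.512e-07) = 0.03301 Ω
Section 2: A = π(d/2)² = π(7.4500e-04 m)² = 1.744e-06 m²
R₂ = (2.78×10^-8)(5.17)/(1.744e-06) = 0.08243 Ω
R = R₁ + R₂ = 0.1154 Ω
P = I²R = (1.88)² × 0.1154 = 0.408 W

0.408 W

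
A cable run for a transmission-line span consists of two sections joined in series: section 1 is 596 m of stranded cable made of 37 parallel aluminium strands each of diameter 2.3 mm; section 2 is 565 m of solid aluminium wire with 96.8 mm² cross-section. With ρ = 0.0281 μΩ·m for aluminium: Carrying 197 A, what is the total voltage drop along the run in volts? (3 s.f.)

ρ = 0.0281 μΩ·m = 2.81×10^-8 Ω·m
Section 1: A_strand = π(1.1500e-03)² = 4.155e-06 m²; R₁ = ρL/(N·A_s) = (2.81×10^-8)(596)/(37×4.155e-06) = 0.1089 Ω
Section 2: A = 96.8 mm² = 9.680e-05 m²
R₂ = (2.81×10^-8)(565)/(9.680e-05) = 0.164 Ω
R = R₁ + R₂ = 0.273 Ω
V = IR = 197 × 0.273 = 53.8 V

53.8 V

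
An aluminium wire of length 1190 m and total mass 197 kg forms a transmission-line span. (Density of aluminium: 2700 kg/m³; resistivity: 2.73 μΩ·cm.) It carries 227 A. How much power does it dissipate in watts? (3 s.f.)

27300 W

ρ = 2.73 μΩ·cm = 2.73×10^-8 Ω·m
A = m/(density·L) = 197/(2700×1190) = 6.1313e-05 m²
R = ρL/A = (2.73×10^-8)(1190)/(6.1313e-05) = 0.5299 Ω
P = I²R = (227)² × 0.5299 = 27300 W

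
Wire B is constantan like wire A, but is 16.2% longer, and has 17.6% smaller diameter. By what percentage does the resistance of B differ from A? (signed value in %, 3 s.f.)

71.1%

R ∝ L/d², so R_B/R_A = (1 + 16.2/100) × (1 − 17.6/100)⁻²
= 1.162 × 1.473 = 1.711
(R_B − R_A)/R_A = 1.711 − 1 = 71.1%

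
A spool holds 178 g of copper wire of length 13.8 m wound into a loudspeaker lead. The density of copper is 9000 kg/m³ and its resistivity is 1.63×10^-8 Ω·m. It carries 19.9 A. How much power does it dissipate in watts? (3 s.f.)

A = m/(density·L) = 0.178/(9000×13.8) = 1.4332e-06 m²
R = ρL/A = (1.63×10^-8)(13.8)/(1.4332e-06) = 0.157 Ω
P = I²R = (19.9)² × 0.157 = 62.2 W

62.2 W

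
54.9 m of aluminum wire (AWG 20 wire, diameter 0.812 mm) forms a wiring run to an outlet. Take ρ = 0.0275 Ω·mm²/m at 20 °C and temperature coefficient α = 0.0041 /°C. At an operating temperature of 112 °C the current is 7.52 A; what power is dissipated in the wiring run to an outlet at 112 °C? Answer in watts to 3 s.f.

227 W

ρ = 0.0275 Ω·mm²/m = 2.75×10^-8 Ω·m
A = π(0.812/2 mm)² = π(4.0600e-04 m)² = 5.178e-07 m²
R₍20₎ = ρL/A = (2.75×10^-8)(54.9)/(5.178e-07) = 2.915 Ω
R₍112₎ = R₍20₎(1 + αΔT) = 2.915 × (1 + 0.0041×92) = 4.015 Ω
P = I²R = (7.52)² × 4.015 = 227 W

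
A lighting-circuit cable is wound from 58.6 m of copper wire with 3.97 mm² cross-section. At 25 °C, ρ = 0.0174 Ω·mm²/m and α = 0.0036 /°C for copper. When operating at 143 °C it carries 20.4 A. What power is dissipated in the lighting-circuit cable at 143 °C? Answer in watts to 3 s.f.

152 W

ρ = 0.0174 Ω·mm²/m = 1.74×10^-8 Ω·m
A = 3.97 mm² = 3.970e-06 m²
R₍25₎ = ρL/A = (1.74×10^-8)(58.6)/(3.970e-06) = 0.2568 Ω
R₍143₎ = R₍25₎(1 + αΔT) = 0.2568 × (1 + 0.0036×118) = 0.3659 Ω
P = I²R = (20.4)² × 0.3659 = 152 W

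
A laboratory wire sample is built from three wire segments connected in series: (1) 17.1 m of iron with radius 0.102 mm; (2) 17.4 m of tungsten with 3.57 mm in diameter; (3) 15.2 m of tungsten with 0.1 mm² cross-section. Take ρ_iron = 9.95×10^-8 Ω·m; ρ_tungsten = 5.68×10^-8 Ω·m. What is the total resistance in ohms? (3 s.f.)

60.8 Ω

Seg 1: A = πr² = π(1.0200e-04 m)² = 3.269e-08 m²
R_1 = (9.95×10^-8)(17.1)/(3.269e-08) = 52.06 Ω
Seg 2: A = π(d/2)² = π(1.7850e-03 m)² = 1.001e-05 m²
R_2 = (5.68×10^-8)(17.4)/(1.001e-05) = 0.09874 Ω
Seg 3: A = 0.1 mm² = 1.000e-07 m²
R_3 = (5.68×10^-8)(15.2)/(1.000e-07) = 8.634 Ω
R_total = R_1 + R_2 + R_3 = 60.8 Ω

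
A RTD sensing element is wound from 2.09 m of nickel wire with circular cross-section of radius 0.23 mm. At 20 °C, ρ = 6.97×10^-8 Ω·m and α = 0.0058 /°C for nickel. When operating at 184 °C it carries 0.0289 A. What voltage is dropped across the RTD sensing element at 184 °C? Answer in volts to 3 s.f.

0.0494 V

A = πr² = π(2.3000e-04 m)² = 1.662e-07 m²
R₍20₎ = ρL/A = (6.97×10^-8)(2.09)/(1.662e-07) = 0.8765 Ω
R₍184₎ = R₍20₎(1 + αΔT) = 0.8765 × (1 + 0.0058×164) = 1.71 Ω
V = IR = 0.0289 × 1.71 = 0.0494 V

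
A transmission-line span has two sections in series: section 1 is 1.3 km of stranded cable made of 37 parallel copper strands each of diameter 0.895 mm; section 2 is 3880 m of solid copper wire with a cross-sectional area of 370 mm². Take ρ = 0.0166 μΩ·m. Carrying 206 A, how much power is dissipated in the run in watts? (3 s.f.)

46700 W

ρ = 0.0166 μΩ·m = 1.66×10^-8 Ω·m
Section 1: A_strand = π(4.4750e-04)² = 6.291e-07 m²; R₁ = ρL/(N·A_s) = (1.66×10^-8)(1300)/(37×6.291e-07) = 0.9271 Ω
Section 2: A = 370 mm² = 3.700e-04 m²
R₂ = (1.66×10^-8)(3880)/(3.700e-04) = 0.1741 Ω
R = R₁ + R₂ = 1.101 Ω
P = I²R = (206)² × 1.101 = 46700 W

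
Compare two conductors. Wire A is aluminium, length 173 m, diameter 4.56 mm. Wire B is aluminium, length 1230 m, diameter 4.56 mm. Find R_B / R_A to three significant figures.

R ∝ ρL/d², so R_B/R_A = (L_B/L_A)
= (1230/173) = 7.11

7.11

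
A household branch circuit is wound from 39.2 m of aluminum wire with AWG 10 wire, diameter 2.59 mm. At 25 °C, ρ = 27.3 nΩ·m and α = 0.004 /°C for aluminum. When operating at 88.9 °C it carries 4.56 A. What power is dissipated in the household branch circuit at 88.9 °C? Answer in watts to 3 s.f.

ρ = 27.3 nΩ·m = 2.73×10^-8 Ω·m
A = π(2.59/2 mm)² = π(1.2950e-03 m)² = 5.269e-06 m²
R₍25₎ = ρL/A = (2.73×10^-8)(39.2)/(5.269e-06) = 0.2031 Ω
R₍88.9₎ = R₍25₎(1 + αΔT) = 0.2031 × (1 + 0.004×63.9) = 0.255 Ω
P = I²R = (4.56)² × 0.255 = 5.30 W

5.30 W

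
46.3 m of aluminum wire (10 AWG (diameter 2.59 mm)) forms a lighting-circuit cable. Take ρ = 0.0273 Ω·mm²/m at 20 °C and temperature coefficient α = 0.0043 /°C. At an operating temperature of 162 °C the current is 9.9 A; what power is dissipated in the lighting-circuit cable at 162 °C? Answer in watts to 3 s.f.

37.9 W

ρ = 0.0273 Ω·mm²/m = 2.73×10^-8 Ω·m
A = π(2.59/2 mm)² = π(1.2950e-03 m)² = 5.269e-06 m²
R₍20₎ = ρL/A = (2.73×10^-8)(46.3)/(5.269e-06) = 0.2399 Ω
R₍162₎ = R₍20₎(1 + αΔT) = 0.2399 × (1 + 0.0043×142) = 0.3864 Ω
P = I²R = (9.9)² × 0.3864 = 37.9 W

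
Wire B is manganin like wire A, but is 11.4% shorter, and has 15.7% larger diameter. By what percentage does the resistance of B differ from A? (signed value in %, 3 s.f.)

-33.8%

R ∝ L/d², so R_B/R_A = (1 − 11.4/100) × (1 + 15.7/100)⁻²
= 0.886 × 0.747 = 0.6619
(R_B − R_A)/R_A = 0.6619 − 1 = -33.8%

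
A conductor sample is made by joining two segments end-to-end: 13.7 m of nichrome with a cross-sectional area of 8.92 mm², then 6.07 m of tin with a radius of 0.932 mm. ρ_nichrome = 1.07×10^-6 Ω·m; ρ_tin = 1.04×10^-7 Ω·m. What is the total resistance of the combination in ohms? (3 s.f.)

1.87 Ω

Segment 1: A = 8.92 mm² = 8.920e-06 m²
R₁ = ρL/A = (1.07×10^-6)(13.7)/(8.920e-06) = 1.643 Ω
Segment 2: A = πr² = π(9.3200e-04 m)² = 2.729e-06 m²
R₂ = (1.04×10^-7)(6.07)/(2.729e-06) = 0.2313 Ω
R = R₁ + R₂ = 1.87 Ω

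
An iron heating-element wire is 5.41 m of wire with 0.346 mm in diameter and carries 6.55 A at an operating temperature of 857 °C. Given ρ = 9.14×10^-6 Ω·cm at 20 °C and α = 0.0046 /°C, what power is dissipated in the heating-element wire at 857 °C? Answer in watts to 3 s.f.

1090 W

ρ = 9.14×10^-6 Ω·cm = 9.14×10^-8 Ω·m
A = π(d/2)² = π(1.7300e-04 m)² = 9.402e-08 m²
R₍20₎ = ρL/A = (9.14×10^-8)(5.41)/(9.402e-08) = 5.259 Ω
R₍857₎ = R₍20₎(1 + αΔT) = 5.259 × (1 + 0.0046×837) = 25.51 Ω
P = I²R = (6.55)² × 25.51 = 1090 W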